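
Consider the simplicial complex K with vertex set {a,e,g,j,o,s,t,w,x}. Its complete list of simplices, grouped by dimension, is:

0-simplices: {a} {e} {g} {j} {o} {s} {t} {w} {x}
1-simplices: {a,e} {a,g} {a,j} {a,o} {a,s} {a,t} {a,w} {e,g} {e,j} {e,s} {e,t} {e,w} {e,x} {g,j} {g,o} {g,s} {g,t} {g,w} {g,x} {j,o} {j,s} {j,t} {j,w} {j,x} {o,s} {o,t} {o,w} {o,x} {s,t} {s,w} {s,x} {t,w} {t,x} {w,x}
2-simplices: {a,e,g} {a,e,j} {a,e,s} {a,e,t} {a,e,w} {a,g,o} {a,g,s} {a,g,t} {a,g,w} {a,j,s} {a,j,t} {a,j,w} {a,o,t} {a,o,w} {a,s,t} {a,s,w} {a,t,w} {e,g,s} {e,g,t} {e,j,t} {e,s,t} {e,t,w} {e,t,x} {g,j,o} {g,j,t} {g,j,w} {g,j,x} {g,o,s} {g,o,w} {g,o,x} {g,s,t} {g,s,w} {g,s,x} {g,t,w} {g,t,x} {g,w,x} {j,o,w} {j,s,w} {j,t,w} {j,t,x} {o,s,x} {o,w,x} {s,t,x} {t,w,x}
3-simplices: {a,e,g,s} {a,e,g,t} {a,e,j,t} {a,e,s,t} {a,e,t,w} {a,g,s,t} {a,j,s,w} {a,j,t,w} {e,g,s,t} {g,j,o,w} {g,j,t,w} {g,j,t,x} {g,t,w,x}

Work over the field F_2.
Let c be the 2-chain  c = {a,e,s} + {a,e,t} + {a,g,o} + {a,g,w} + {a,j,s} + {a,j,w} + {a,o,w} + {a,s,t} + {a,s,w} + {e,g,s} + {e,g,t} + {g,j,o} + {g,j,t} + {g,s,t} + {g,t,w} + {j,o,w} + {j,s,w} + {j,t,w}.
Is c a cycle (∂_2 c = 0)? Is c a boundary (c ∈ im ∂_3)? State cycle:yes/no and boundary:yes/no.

n_0=9 n_1=34 n_2=44 n_3=13  [Z2]
∂1: piv[ae,ag,aj,ao,as,at,aw,ex] rk=8  ker:eg,ej,es,et,ew,gj,go,gs,gt,gw,gx,jo,js,jt,jw,jx,os,ot,ow,ox,st,sw,sx,tw,tx,wx
∂2: piv[aeg,aej,aes,aet,aew,ago,ags,agt,agw,ajs,ajt,ajw,aot,aow,ast,asw,atw,etx,gjo,gjt,gjx,gos,gox,gsx,gtx,gwx] rk=26  ker:egs,egt,ejt,est,etw,gjw,gow,gst,gsw,gtw,jow,jsw,jtw,jtx,osx,owx,stx,twx
∂3: piv[aegs,aegt,aejt,aest,aetw,agst,ajsw,ajtw,gjow,gjtw,gjtx,gtwx] rk=12  ker:egst
∂2c = 0
c vs im∂3: residual ≠ 0 ⇒ not boundary

cycle:yes boundary:no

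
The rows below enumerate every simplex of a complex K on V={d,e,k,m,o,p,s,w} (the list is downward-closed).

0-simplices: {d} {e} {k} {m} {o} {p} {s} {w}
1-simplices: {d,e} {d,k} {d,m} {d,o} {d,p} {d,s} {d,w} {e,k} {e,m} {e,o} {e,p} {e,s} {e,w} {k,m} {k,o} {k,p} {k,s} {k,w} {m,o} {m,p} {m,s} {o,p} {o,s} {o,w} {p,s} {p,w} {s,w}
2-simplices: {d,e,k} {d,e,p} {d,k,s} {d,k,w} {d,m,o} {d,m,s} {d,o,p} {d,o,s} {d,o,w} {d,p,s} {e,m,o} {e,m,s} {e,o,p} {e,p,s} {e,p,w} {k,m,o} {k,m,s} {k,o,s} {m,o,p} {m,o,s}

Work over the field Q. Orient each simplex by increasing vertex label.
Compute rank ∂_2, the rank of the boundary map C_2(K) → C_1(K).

n_0=8 n_1=27 n_2=20  [Q]
∂1: piv[de,dk,dm,do,dp,ds,dw] rk=7  ker:ek,em,eo,ep,es,ew,km,ko,kp,ks,kw,mo,mp,ms,op,os,ow,ps,pw,sw
∂2: piv[dek,dep,dks,dkw,dmo,dms,dop,dos,dow,dps,emo,ems,eop,epw,kmo,kms,mop] rk=17  ker:eps,kos,mos
rk∂_2=17

rank∂_2=17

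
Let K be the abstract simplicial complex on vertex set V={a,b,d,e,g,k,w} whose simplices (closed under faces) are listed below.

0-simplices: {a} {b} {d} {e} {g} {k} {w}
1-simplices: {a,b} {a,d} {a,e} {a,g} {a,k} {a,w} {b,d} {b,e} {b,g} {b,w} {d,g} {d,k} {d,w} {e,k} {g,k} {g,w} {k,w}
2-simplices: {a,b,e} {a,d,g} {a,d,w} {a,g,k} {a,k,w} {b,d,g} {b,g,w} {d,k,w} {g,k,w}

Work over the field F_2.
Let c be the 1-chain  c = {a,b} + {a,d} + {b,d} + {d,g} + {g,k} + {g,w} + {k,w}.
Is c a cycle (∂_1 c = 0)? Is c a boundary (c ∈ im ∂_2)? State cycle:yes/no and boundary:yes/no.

cycle:no boundary:no

n_0=7 n_1=17 n_2=9  [Z2]
∂1: piv[ab,ad,ae,ag,ak,aw] rk=6  ker:bd,be,bg,bw,dg,dk,dw,ek,gk,gw,kw
∂2: piv[abe,adg,adw,agk,akw,bdg,bgw,dkw,gkw] rk=9
∂1c = {d} + {g}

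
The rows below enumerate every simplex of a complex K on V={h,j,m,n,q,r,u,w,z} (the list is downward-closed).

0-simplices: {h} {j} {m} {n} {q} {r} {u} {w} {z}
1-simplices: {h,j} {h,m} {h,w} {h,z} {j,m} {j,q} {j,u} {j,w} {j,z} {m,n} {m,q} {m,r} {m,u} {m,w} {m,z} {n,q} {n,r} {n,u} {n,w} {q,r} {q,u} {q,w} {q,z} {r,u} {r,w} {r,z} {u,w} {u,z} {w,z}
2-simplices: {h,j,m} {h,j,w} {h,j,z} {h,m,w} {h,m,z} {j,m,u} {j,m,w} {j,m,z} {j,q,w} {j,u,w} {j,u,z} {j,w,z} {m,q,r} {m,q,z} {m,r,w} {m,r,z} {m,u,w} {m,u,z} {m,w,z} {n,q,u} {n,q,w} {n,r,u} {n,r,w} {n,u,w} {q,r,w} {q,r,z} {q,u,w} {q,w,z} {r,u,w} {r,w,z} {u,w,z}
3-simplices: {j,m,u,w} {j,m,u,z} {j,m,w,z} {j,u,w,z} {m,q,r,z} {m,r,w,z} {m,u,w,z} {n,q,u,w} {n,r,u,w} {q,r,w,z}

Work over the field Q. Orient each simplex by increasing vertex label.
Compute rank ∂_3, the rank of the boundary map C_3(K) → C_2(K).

n_0=9 n_1=29 n_2=31 n_3=10  [Q]
∂1: piv[hj,hm,hw,hz,jq,ju,mn,mr] rk=8  ker:jm,jw,jz,mq,mu,mw,mz,nq,nr,nu,nw,qr,qu,qw,qz,ru,rw,rz,uw,uz,wz
∂2: piv[hjm,hjw,hjz,hmw,hmz,jmu,jqw,juw,juz,jwz,mqr,mqz,mrw,mrz,nqu,nqw,nru,nrw,nuw,qrw] rk=20  ker:jmw,jmz,muw,muz,mwz,qrz,quw,qwz,ruw,rwz,uwz
∂3: piv[jmuw,jmuz,jmwz,juwz,mqrz,mrwz,nquw,nruw,qrwz] rk=9  ker:muwz
rk∂_3=9

rank∂_3=9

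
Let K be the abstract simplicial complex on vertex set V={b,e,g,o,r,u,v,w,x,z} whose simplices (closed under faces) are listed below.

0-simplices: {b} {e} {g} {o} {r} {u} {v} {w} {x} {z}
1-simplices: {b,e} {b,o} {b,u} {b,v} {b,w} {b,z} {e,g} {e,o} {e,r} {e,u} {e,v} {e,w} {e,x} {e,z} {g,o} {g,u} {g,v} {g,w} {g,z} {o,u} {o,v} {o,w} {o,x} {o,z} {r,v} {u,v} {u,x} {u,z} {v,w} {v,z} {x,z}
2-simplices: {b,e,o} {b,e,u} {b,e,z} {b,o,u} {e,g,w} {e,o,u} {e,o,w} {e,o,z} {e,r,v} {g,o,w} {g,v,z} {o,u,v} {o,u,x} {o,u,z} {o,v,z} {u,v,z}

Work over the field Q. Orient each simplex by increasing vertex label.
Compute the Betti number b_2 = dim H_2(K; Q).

b_2=2

n_0=10 n_1=31 n_2=16  [Q]
∂1: piv[be,bo,bu,bv,bw,bz,eg,er,ex] rk=9  ker:eo,eu,ev,ew,ez,go,gu,gv,gw,gz,ou,ov,ow,ox,oz,rv,uv,ux,uz,vw,vz,xz
∂2: piv[beo,beu,bez,bou,egw,eow,eoz,erv,gow,gvz,ouv,oux,ouz,ovz] rk=14  ker:eou,uvz
b_2=(16−14)−0=2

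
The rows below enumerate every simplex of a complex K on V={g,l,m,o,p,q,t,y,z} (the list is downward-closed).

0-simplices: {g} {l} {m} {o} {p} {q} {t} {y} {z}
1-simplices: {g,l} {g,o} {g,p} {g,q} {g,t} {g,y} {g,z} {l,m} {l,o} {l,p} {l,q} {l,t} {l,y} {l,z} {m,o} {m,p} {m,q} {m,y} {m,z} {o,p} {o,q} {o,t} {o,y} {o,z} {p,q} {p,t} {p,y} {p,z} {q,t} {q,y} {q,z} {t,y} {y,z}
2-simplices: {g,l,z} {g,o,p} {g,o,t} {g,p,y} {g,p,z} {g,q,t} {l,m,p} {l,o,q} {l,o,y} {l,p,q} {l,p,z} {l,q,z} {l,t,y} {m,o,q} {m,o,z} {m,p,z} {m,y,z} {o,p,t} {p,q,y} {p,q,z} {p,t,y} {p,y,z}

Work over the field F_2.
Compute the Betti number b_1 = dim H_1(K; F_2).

n_0=9 n_1=33 n_2=22  [Z2]
∂1: piv[gl,go,gp,gq,gt,gy,gz,lm] rk=8  ker:lo,lp,lq,lt,ly,lz,mo,mp,mq,my,mz,op,oq,ot,oy,oz,pq,pt,py,pz,qt,qy,qz,ty,yz
∂2: piv[glz,gop,got,gpy,gpz,gqt,lmp,loq,loy,lpq,lpz,lqz,lty,moq,moz,mpz,myz,opt,pqy,pty,pyz] rk=21  ker:pqz
b_1=(33−8)−21=4

b_1=4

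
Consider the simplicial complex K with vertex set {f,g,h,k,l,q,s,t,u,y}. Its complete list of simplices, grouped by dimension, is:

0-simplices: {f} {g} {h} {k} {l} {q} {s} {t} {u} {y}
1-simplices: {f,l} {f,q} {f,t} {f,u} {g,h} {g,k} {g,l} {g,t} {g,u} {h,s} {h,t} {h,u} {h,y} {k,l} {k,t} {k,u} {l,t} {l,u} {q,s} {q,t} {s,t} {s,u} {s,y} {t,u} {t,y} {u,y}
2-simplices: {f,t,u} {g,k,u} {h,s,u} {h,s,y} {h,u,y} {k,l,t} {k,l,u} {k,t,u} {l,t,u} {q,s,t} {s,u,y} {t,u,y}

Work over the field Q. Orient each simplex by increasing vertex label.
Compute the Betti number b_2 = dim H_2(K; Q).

b_2=2

n_0=10 n_1=26 n_2=12  [Q]
∂1: piv[fl,fq,ft,fu,gh,gk,gl,hs,hy] rk=9  ker:gt,gu,ht,hu,kl,kt,ku,lt,lu,qs,qt,st,su,sy,tu,ty,uy
∂2: piv[ftu,gku,hsu,hsy,huy,klt,klu,ktu,qst,tuy] rk=10  ker:ltu,suy
b_2=(12−10)−0=2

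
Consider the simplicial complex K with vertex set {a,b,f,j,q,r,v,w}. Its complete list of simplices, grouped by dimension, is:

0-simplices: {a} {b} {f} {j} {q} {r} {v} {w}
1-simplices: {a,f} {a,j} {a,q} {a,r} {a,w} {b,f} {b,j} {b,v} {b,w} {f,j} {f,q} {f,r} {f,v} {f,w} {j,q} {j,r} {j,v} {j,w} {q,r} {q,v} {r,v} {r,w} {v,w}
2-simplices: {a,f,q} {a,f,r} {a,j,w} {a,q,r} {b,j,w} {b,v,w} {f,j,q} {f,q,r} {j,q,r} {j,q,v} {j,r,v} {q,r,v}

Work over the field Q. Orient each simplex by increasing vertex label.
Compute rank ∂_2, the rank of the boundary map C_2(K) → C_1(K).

rank∂_2=10

n_0=8 n_1=23 n_2=12  [Q]
∂1: piv[af,aj,aq,ar,aw,bf,bv] rk=7  ker:bj,bw,fj,fq,fr,fv,fw,jq,jr,jv,jw,qr,qv,rv,rw,vw
∂2: piv[afq,afr,ajw,aqr,bjw,bvw,fjq,jqr,jqv,jrv] rk=10  ker:fqr,qrv
rk∂_2=10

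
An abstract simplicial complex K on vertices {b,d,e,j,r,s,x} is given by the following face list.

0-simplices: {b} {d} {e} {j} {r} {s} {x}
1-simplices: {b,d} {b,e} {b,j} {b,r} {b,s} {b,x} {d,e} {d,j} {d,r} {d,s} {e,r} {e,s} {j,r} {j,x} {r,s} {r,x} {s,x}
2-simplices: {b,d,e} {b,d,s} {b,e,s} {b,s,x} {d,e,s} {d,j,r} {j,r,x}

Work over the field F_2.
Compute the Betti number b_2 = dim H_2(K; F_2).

n_0=7 n_1=17 n_2=7  [Z2]
∂1: piv[bd,be,bj,br,bs,bx] rk=6  ker:de,dj,dr,ds,er,es,jr,jx,rs,rx,sx
∂2: piv[bde,bds,bes,bsx,djr,jrx] rk=6  ker:des
b_2=(7−6)−0=1

b_2=1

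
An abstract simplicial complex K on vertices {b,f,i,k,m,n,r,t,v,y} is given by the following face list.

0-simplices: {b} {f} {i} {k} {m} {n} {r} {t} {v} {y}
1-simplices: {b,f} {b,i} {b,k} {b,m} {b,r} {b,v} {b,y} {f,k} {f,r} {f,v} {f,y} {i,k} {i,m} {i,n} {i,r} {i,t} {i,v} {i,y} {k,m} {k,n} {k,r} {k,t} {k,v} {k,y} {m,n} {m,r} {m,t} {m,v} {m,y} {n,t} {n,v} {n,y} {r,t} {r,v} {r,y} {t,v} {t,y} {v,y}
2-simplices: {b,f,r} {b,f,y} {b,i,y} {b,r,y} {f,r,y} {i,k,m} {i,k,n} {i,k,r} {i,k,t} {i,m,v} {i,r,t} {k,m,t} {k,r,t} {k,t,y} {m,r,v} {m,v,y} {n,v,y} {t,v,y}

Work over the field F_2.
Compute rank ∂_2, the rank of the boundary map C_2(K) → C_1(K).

n_0=10 n_1=38 n_2=18  [Z2]
∂1: piv[bf,bi,bk,bm,br,bv,by,in,it] rk=9  ker:fk,fr,fv,fy,ik,im,ir,iv,iy,km,kn,kr,kt,kv,ky,mn,mr,mt,mv,my,nt,nv,ny,rt,rv,ry,tv,ty,vy
∂2: piv[bfr,bfy,biy,bry,ikm,ikn,ikr,ikt,imv,irt,kmt,kty,mrv,mvy,nvy,tvy] rk=16  ker:fry,krt
rk∂_2=16

rank∂_2=16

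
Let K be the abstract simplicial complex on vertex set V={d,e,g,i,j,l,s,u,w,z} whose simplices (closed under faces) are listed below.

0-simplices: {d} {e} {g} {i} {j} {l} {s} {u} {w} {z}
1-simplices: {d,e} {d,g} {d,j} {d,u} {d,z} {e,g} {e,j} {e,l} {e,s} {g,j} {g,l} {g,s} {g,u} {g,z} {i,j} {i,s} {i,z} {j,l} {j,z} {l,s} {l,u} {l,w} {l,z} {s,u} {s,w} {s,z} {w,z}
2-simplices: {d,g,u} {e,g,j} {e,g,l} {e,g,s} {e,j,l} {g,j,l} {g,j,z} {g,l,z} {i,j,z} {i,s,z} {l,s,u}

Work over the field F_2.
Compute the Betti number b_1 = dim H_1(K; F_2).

n_0=10 n_1=27 n_2=11  [Z2]
∂1: piv[de,dg,dj,du,dz,el,es,ij,lw] rk=9  ker:eg,ej,gj,gl,gs,gu,gz,is,iz,jl,jz,ls,lu,lz,su,sw,sz,wz
∂2: piv[dgu,egj,egl,egs,ejl,gjz,glz,ijz,isz,lsu] rk=10  ker:gjl
b_1=(27−9)−10=8

b_1=8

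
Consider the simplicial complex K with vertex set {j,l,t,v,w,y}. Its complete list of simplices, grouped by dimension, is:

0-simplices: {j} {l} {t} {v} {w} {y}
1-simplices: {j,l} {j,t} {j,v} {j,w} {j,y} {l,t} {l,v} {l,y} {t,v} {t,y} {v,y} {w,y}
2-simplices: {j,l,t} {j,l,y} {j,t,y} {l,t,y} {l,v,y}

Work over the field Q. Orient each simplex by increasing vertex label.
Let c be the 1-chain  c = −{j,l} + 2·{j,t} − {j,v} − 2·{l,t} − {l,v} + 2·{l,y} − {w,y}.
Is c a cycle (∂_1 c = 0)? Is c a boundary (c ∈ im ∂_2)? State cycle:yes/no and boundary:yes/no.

cycle:no boundary:no

n_0=6 n_1=12 n_2=5  [Q]
∂1: piv[jl,jt,jv,jw,jy] rk=5  ker:lt,lv,ly,tv,ty,vy,wy
∂2: piv[jlt,jly,jty,lvy] rk=4  ker:lty
∂1c = −2·{v} + {w} + {y}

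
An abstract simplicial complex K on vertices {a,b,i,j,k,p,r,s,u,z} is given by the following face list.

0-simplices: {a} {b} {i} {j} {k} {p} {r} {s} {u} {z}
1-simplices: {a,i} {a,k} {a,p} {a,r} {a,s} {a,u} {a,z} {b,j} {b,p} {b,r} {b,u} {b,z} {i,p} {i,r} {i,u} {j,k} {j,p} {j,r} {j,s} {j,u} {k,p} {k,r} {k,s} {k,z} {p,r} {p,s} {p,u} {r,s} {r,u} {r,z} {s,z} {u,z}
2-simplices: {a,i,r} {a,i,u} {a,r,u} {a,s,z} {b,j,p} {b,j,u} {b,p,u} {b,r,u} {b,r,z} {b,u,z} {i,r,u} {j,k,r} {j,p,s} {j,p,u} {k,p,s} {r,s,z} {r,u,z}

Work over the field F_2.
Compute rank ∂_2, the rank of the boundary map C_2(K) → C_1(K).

rank∂_2=14

n_0=10 n_1=32 n_2=17  [Z2]
∂1: piv[ai,ak,ap,ar,as,au,az,bj,bp] rk=9  ker:br,bu,bz,ip,ir,iu,jk,jp,jr,js,ju,kp,kr,ks,kz,pr,ps,pu,rs,ru,rz,sz,uz
∂2: piv[air,aiu,aru,asz,bjp,bju,bpu,bru,brz,buz,jkr,jps,kps,rsz] rk=14  ker:iru,jpu,ruz
rk∂_2=14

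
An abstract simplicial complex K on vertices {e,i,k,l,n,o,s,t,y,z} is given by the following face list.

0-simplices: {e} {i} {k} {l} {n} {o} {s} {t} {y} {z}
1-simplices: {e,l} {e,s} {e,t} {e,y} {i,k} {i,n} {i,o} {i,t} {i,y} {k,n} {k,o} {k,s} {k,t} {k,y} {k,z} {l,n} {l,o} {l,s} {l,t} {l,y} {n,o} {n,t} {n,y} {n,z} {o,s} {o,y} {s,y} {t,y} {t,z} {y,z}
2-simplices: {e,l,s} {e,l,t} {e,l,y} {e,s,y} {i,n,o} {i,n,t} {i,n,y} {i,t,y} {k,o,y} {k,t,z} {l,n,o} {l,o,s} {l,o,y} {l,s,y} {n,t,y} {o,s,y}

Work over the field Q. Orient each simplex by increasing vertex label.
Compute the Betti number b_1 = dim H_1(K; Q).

b_1=8

n_0=10 n_1=30 n_2=16  [Q]
∂1: piv[el,es,et,ey,ik,in,io,it,kz] rk=9  ker:iy,kn,ko,ks,kt,ky,ln,lo,ls,lt,ly,no,nt,ny,nz,os,oy,sy,ty,tz,yz
∂2: piv[els,elt,ely,esy,ino,int,iny,ity,koy,ktz,lno,los,loy] rk=13  ker:lsy,nty,osy
b_1=(30−9)−13=8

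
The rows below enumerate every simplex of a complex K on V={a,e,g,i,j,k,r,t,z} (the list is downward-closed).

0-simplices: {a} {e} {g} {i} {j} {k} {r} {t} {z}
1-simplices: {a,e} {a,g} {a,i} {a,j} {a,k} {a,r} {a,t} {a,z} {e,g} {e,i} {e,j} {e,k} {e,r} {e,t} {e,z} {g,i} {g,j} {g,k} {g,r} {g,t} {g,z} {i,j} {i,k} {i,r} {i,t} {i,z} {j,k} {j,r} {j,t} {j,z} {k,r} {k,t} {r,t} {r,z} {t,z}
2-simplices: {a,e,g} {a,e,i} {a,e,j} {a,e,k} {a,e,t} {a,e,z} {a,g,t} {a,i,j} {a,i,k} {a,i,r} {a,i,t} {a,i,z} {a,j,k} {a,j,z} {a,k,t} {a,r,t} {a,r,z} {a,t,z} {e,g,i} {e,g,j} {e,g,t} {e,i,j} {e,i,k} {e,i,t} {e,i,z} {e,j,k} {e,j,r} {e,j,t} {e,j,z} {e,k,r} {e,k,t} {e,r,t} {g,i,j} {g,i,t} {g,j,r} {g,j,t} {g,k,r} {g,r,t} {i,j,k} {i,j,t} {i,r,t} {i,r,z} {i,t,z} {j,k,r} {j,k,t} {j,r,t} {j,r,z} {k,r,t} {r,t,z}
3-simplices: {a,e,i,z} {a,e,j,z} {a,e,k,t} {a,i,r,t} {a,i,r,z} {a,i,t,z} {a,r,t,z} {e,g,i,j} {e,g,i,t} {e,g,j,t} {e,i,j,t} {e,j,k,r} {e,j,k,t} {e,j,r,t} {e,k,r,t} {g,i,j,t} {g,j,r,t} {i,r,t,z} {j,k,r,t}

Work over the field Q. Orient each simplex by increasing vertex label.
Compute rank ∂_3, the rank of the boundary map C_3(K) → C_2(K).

n_0=9 n_1=35 n_2=49 n_3=19  [Q]
∂1: piv[ae,ag,ai,aj,ak,ar,at,az] rk=8  ker:eg,ei,ej,ek,er,et,ez,gi,gj,gk,gr,gt,gz,ij,ik,ir,it,iz,jk,jr,jt,jz,kr,kt,rt,rz,tz
∂2: piv[aeg,aei,aej,aek,aet,aez,agt,aij,aik,air,ait,aiz,ajk,ajz,akt,art,arz,atz,egi,egj,ejr,ejt,ekr,ert,gjr,gkr] rk=26  ker:egt,eij,eik,eit,eiz,ejk,ejz,ekt,gij,git,gjt,grt,ijk,ijt,irt,irz,itz,jkr,jkt,jrt,jrz,krt,rtz
∂3: piv[aeiz,aejz,aekt,airt,airz,aitz,artz,egij,egit,egjt,eijt,ejkr,ejkt,ejrt,ekrt,gjrt] rk=16  ker:gijt,irtz,jkrt
rk∂_3=16

rank∂_3=16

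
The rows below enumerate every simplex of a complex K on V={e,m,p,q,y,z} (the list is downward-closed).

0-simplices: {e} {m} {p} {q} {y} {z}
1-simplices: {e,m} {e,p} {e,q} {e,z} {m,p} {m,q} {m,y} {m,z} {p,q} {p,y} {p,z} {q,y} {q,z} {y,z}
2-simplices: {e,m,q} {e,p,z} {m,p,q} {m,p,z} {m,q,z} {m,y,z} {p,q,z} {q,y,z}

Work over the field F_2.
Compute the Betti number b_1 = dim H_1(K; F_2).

n_0=6 n_1=14 n_2=8  [Z2]
∂1: piv[em,ep,eq,ez,my] rk=5  ker:mp,mq,mz,pq,py,pz,qy,qz,yz
∂2: piv[emq,epz,mpq,mpz,mqz,myz,qyz] rk=7  ker:pqz
b_1=(14−5)−7=2

b_1=2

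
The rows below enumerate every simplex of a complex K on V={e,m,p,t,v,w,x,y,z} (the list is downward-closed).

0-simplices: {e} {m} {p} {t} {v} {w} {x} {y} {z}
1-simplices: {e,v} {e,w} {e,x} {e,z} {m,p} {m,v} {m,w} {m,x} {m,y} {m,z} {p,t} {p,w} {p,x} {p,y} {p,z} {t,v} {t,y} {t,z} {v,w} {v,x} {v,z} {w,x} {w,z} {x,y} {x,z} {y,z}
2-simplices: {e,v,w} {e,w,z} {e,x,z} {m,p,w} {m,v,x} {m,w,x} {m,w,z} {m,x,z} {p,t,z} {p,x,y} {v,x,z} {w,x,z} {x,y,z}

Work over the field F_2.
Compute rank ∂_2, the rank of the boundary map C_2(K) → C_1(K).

n_0=9 n_1=26 n_2=13  [Z2]
∂1: piv[ev,ew,ex,ez,mp,mv,my,pt] rk=8  ker:mw,mx,mz,pw,px,py,pz,tv,ty,tz,vw,vx,vz,wx,wz,xy,xz,yz
∂2: piv[evw,ewz,exz,mpw,mvx,mwx,mwz,mxz,ptz,pxy,vxz,xyz] rk=12  ker:wxz
rk∂_2=12

rank∂_2=12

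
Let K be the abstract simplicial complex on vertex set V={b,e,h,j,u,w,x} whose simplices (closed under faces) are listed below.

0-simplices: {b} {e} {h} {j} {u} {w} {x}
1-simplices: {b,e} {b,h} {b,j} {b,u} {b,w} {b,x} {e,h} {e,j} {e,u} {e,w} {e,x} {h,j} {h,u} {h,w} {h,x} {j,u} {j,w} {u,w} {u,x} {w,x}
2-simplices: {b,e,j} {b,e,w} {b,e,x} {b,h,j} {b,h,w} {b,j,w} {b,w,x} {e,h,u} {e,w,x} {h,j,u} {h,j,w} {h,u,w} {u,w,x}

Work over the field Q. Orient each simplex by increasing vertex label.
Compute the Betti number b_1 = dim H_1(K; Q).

n_0=7 n_1=20 n_2=13  [Q]
∂1: piv[be,bh,bj,bu,bw,bx] rk=6  ker:eh,ej,eu,ew,ex,hj,hu,hw,hx,ju,jw,uw,ux,wx
∂2: piv[bej,bew,bex,bhj,bhw,bjw,bwx,ehu,hju,huw,uwx] rk=11  ker:ewx,hjw
b_1=(20−6)−11=3

b_1=3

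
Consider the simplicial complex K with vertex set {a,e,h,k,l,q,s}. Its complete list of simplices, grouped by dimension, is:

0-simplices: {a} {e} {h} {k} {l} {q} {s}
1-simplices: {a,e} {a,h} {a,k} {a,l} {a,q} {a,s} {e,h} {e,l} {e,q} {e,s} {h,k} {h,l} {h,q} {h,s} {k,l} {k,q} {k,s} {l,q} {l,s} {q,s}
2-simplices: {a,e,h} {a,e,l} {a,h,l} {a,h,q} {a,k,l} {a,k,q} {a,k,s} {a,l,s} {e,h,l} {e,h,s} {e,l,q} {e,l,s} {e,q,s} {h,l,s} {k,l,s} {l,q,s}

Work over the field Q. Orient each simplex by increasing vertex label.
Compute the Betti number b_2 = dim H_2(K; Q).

b_2=4

n_0=7 n_1=20 n_2=16  [Q]
∂1: piv[ae,ah,ak,al,aq,as] rk=6  ker:eh,el,eq,es,hk,hl,hq,hs,kl,kq,ks,lq,ls,qs
∂2: piv[aeh,ael,ahl,ahq,akl,akq,aks,als,ehs,elq,els,eqs] rk=12  ker:ehl,hls,kls,lqs
b_2=(16−12)−0=4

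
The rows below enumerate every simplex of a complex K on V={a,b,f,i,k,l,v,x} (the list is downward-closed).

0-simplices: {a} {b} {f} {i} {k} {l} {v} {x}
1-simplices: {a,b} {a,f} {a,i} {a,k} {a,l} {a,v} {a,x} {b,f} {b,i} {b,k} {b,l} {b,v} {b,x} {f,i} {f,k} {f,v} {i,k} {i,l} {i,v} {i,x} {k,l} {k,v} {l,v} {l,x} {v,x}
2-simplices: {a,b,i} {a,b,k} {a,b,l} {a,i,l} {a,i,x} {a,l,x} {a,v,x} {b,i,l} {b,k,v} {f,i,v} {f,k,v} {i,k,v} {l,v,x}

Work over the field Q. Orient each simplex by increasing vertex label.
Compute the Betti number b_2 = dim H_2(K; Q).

b_2=1

n_0=8 n_1=25 n_2=13  [Q]
∂1: piv[ab,af,ai,ak,al,av,ax] rk=7  ker:bf,bi,bk,bl,bv,bx,fi,fk,fv,ik,il,iv,ix,kl,kv,lv,lx,vx
∂2: piv[abi,abk,abl,ail,aix,alx,avx,bkv,fiv,fkv,ikv,lvx] rk=12  ker:bil
b_2=(13−12)−0=1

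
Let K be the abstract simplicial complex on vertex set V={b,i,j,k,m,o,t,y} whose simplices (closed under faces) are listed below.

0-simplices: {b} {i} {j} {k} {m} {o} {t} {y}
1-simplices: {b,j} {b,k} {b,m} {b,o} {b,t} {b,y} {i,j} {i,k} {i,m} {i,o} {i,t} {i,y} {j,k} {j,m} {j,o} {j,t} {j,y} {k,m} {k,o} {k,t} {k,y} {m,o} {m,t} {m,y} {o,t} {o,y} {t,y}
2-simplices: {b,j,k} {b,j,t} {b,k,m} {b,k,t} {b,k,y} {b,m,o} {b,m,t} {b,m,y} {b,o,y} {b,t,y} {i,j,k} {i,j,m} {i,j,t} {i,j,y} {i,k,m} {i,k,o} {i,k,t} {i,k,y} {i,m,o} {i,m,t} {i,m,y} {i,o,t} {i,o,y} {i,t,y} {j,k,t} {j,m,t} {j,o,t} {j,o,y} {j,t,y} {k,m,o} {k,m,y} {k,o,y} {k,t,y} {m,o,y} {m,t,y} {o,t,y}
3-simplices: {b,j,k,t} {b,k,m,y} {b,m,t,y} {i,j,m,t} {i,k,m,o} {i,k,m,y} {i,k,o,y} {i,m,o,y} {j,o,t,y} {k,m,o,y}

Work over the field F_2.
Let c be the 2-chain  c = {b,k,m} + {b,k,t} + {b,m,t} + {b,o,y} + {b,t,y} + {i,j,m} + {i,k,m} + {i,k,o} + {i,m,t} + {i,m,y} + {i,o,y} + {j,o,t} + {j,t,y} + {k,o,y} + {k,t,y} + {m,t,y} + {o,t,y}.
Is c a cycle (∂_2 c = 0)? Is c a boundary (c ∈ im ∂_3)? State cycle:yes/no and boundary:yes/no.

n_0=8 n_1=27 n_2=36 n_3=10  [Z2]
∂1: piv[bj,bk,bm,bo,bt,by,ij] rk=7  ker:ik,im,io,it,iy,jk,jm,jo,jt,jy,km,ko,kt,ky,mo,mt,my,ot,oy,ty
∂2: piv[bjk,bjt,bkm,bkt,bky,bmo,bmt,bmy,boy,bty,ijk,ijm,ijt,ijy,ikm,iko,iky,imo,iot,jot] rk=20  ker:ikt,imt,imy,ioy,ity,jkt,jmt,joy,jty,kmo,kmy,koy,kty,moy,mty,oty
∂3: piv[bjkt,bkmy,bmty,ijmt,ikmo,ikmy,ikoy,imoy,joty] rk=9  ker:kmoy
∂2c = {b,o} + {b,t} + {i,j} + {i,t} + {j,m} + {j,o} + {j,y} + {m,t} + {t,y}

cycle:no boundary:no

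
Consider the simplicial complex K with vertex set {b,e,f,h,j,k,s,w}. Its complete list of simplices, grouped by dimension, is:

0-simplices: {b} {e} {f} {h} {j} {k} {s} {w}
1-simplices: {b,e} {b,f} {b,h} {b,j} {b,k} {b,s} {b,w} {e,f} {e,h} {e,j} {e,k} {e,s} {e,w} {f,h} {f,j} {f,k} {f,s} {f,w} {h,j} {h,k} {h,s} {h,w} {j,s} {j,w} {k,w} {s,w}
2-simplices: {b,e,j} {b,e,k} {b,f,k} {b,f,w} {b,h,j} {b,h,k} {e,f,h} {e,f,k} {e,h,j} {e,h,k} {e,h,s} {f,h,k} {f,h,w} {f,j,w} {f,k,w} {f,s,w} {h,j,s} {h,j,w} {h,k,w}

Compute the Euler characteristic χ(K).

n_0=8 n_1=26 n_2=19
χ=+8−26+19=1

χ(K)=1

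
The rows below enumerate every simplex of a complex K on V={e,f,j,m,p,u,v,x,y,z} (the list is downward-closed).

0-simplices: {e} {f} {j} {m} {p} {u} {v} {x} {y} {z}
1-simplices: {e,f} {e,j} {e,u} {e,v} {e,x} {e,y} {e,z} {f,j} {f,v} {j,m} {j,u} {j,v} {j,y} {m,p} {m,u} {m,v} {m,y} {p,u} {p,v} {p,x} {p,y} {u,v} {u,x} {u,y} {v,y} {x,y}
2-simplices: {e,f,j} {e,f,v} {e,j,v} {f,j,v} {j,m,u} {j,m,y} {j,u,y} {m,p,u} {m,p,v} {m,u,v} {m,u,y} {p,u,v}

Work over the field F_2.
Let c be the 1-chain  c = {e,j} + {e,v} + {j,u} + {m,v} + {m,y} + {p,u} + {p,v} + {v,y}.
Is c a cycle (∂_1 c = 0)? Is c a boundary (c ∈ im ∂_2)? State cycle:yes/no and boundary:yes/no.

n_0=10 n_1=26 n_2=12  [Z2]
∂1: piv[ef,ej,eu,ev,ex,ey,ez,jm,mp] rk=9  ker:fj,fv,ju,jv,jy,mu,mv,my,pu,pv,px,py,uv,ux,uy,vy,xy
∂2: piv[efj,efv,ejv,jmu,jmy,juy,mpu,mpv,muv] rk=9  ker:fjv,muy,puv
∂1c = 0
c vs im∂2: residual ≠ 0 ⇒ not boundary

cycle:yes boundary:no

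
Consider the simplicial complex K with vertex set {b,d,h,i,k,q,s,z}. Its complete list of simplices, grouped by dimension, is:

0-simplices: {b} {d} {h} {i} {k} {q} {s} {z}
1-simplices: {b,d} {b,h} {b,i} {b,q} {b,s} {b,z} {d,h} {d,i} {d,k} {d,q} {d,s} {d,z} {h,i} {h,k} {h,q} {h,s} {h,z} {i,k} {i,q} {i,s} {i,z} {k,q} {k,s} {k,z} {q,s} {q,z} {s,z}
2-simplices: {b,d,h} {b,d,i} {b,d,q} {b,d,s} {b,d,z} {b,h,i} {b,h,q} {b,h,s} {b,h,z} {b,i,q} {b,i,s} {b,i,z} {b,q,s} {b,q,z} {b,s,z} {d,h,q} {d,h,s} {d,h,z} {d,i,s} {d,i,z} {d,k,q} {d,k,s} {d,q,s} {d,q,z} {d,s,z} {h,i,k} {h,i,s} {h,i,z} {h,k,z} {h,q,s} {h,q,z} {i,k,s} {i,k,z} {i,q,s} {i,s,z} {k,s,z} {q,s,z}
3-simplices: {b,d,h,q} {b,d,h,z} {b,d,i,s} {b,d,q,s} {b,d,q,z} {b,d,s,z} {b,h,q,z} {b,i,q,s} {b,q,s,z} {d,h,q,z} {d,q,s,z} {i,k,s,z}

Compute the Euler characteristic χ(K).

χ(K)=6

n_0=8 n_1=27 n_2=37 n_3=12
χ=+8−27+37−12=6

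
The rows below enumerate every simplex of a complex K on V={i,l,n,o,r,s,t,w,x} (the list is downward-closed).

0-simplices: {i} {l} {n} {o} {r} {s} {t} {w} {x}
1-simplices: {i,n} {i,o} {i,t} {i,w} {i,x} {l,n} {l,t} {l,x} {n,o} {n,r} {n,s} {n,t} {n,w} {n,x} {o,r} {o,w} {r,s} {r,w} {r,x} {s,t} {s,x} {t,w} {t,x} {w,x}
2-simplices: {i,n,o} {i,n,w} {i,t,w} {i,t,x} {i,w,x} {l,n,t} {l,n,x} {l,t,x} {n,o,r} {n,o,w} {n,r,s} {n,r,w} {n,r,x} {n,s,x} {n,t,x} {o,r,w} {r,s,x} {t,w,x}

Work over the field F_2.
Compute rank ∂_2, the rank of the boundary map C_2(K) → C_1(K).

rank∂_2=14

n_0=9 n_1=24 n_2=18  [Z2]
∂1: piv[in,io,it,iw,ix,ln,nr,ns] rk=8  ker:lt,lx,no,nt,nw,nx,or,ow,rs,rw,rx,st,sx,tw,tx,wx
∂2: piv[ino,inw,itw,itx,iwx,lnt,lnx,ltx,nor,now,nrs,nrw,nrx,nsx] rk=14  ker:ntx,orw,rsx,twx
rk∂_2=14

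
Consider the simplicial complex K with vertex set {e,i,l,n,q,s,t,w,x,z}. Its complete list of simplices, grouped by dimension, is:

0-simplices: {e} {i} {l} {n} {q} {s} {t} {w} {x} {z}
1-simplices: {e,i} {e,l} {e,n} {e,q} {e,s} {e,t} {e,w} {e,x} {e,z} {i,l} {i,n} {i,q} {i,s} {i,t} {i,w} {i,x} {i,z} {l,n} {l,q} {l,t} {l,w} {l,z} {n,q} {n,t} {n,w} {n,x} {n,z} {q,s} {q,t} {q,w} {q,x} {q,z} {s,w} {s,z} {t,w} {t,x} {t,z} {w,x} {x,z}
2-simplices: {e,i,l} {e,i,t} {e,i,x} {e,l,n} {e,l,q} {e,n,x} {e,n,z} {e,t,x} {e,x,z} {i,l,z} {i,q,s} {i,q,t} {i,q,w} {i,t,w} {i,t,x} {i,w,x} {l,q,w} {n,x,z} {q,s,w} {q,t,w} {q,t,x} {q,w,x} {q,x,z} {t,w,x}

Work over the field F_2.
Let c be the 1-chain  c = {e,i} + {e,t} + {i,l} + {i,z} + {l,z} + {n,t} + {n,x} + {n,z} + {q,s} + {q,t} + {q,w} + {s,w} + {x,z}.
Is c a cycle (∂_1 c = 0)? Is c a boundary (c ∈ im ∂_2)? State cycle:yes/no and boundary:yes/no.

n_0=10 n_1=39 n_2=24  [Z2]
∂1: piv[ei,el,en,eq,es,et,ew,ex,ez] rk=9  ker:il,in,iq,is,it,iw,ix,iz,ln,lq,lt,lw,lz,nq,nt,nw,nx,nz,qs,qt,qw,qx,qz,sw,sz,tw,tx,tz,wx,xz
∂2: piv[eil,eit,eix,eln,elq,enx,enz,etx,exz,ilz,iqs,iqt,iqw,itw,iwx,lqw,qsw,qtx,qxz] rk=19  ker:itx,nxz,qtw,qwx,twx
∂1c = {i} + {n} + {q} + {t}

cycle:no boundary:no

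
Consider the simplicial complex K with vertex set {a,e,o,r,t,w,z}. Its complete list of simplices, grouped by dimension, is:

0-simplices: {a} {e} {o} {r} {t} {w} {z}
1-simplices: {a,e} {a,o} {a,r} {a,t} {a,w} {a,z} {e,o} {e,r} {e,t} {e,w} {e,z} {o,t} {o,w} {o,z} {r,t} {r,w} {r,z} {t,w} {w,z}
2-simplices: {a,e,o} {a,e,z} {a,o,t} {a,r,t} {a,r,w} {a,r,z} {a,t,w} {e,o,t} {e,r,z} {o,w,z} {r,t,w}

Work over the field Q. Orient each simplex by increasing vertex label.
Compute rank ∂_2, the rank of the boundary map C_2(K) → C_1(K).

n_0=7 n_1=19 n_2=11  [Q]
∂1: piv[ae,ao,ar,at,aw,az] rk=6  ker:eo,er,et,ew,ez,ot,ow,oz,rt,rw,rz,tw,wz
∂2: piv[aeo,aez,aot,art,arw,arz,atw,eot,erz,owz] rk=10  ker:rtw
rk∂_2=10

rank∂_2=10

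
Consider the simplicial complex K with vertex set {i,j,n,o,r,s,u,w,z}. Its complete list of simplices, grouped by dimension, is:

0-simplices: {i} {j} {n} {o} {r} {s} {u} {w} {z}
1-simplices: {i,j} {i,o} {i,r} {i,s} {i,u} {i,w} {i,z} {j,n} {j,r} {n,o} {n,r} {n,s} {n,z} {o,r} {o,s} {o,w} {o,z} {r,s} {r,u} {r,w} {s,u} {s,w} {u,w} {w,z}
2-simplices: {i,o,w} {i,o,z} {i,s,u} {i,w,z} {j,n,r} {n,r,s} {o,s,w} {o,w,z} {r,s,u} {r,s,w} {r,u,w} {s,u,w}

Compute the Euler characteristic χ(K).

χ(K)=-3

n_0=9 n_1=24 n_2=12
χ=+9−24+12=-3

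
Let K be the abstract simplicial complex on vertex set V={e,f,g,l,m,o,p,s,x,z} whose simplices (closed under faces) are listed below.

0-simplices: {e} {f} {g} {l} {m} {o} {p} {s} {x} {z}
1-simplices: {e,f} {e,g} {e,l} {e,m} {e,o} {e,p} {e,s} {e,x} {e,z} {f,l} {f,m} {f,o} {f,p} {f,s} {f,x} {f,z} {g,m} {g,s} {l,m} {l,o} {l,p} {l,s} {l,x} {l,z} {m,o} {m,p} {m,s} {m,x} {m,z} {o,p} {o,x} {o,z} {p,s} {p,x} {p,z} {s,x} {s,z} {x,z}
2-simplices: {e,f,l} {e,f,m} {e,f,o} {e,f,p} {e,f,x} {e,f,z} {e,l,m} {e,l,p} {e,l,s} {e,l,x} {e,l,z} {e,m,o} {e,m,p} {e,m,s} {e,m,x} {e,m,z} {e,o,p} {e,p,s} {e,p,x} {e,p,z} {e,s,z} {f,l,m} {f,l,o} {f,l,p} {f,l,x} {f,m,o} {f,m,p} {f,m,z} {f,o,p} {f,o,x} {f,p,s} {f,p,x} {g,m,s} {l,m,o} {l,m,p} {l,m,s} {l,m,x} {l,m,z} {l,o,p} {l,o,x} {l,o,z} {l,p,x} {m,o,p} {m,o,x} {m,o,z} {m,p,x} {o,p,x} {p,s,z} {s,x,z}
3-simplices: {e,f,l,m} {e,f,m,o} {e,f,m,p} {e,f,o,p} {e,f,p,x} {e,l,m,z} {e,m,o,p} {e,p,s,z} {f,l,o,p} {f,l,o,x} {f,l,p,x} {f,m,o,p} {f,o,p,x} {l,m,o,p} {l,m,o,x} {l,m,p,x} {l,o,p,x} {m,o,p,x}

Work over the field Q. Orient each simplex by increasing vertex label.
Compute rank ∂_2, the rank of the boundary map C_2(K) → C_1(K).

n_0=10 n_1=38 n_2=49 n_3=18  [Q]
∂1: piv[ef,eg,el,em,eo,ep,es,ex,ez] rk=9  ker:fl,fm,fo,fp,fs,fx,fz,gm,gs,lm,lo,lp,ls,lx,lz,mo,mp,ms,mx,mz,op,ox,oz,ps,px,pz,sx,sz,xz
∂2: piv[efl,efm,efo,efp,efx,efz,elm,elp,els,elx,elz,emo,emp,ems,emx,emz,eop,eps,epx,epz,esz,flo,fox,fps,gms,loz,sxz] rk=27  ker:flm,flp,flx,fmo,fmp,fmz,fop,fpx,lmo,lmp,lms,lmx,lmz,lop,lox,lpx,mop,mox,moz,mpx,opx,psz
∂3: piv[eflm,efmo,efmp,efop,efpx,elmz,emop,epsz,flop,flox,flpx,fopx,lmop,lmox,lmpx] rk=15  ker:fmop,lopx,mopx
rk∂_2=27

rank∂_2=27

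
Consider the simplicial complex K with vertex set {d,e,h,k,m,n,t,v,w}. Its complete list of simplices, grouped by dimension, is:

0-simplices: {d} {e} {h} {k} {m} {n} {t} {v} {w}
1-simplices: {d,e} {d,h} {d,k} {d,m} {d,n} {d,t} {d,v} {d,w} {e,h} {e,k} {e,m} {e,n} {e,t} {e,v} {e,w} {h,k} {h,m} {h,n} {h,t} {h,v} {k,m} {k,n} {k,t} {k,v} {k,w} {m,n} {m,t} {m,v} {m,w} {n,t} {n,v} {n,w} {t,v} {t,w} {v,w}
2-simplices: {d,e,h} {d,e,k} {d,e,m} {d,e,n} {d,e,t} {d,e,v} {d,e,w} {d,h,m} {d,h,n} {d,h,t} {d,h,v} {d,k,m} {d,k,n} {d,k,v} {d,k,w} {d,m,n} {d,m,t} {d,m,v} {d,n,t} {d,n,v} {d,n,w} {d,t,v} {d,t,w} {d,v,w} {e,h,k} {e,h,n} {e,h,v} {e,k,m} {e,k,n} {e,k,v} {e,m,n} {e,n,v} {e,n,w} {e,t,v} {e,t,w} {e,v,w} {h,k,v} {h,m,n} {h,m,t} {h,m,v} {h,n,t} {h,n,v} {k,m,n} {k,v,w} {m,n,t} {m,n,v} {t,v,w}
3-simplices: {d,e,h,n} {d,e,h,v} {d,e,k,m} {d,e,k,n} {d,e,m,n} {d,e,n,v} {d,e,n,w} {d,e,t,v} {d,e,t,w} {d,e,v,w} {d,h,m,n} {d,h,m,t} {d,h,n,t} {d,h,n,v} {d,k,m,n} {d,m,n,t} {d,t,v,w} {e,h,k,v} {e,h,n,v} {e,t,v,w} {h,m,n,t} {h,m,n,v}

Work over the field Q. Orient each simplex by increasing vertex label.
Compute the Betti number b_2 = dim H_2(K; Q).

b_2=3

n_0=9 n_1=35 n_2=47 n_3=22  [Q]
∂1: piv[de,dh,dk,dm,dn,dt,dv,dw] rk=8  ker:eh,ek,em,en,et,ev,ew,hk,hm,hn,ht,hv,km,kn,kt,kv,kw,mn,mt,mv,mw,nt,nv,nw,tv,tw,vw
∂2: piv[deh,dek,dem,den,det,dev,dew,dhm,dhn,dht,dhv,dkm,dkn,dkv,dkw,dmn,dmt,dmv,dnt,dnv,dnw,dtv,dtw,dvw,ehk] rk=25  ker:ehn,ehv,ekm,ekn,ekv,emn,env,enw,etv,etw,evw,hkv,hmn,hmt,hmv,hnt,hnv,kmn,kvw,mnt,mnv,tvw
∂3: piv[dehn,dehv,dekm,dekn,demn,denv,denw,detv,detw,devw,dhmn,dhmt,dhnt,dhnv,dkmn,dmnt,dtvw,ehkv,hmnv] rk=19  ker:ehnv,etvw,hmnt
b_2=(47−25)−19=3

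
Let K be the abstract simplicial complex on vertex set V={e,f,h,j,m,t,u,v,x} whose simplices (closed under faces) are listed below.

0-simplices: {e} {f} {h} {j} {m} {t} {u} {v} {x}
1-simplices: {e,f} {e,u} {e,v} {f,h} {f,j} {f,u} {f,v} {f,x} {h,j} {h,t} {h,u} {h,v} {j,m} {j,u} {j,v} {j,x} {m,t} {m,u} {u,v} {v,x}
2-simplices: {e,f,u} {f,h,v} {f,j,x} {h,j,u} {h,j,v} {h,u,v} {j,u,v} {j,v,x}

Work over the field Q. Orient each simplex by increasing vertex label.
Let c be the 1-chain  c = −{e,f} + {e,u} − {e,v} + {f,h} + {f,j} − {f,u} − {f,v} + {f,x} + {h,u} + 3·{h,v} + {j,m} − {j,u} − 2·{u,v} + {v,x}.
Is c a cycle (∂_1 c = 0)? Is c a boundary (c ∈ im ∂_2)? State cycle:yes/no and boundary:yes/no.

cycle:no boundary:no

n_0=9 n_1=20 n_2=8  [Q]
∂1: piv[ef,eu,ev,fh,fj,fx,ht,jm] rk=8  ker:fu,fv,hj,hu,hv,ju,jv,jx,mt,mu,uv,vx
∂2: piv[efu,fhv,fjx,hju,hjv,huv,jvx] rk=7  ker:juv
∂1c = {e} − 2·{f} − 3·{h} + {j} + {m} + 2·{u} − 2·{v} + 2·{x}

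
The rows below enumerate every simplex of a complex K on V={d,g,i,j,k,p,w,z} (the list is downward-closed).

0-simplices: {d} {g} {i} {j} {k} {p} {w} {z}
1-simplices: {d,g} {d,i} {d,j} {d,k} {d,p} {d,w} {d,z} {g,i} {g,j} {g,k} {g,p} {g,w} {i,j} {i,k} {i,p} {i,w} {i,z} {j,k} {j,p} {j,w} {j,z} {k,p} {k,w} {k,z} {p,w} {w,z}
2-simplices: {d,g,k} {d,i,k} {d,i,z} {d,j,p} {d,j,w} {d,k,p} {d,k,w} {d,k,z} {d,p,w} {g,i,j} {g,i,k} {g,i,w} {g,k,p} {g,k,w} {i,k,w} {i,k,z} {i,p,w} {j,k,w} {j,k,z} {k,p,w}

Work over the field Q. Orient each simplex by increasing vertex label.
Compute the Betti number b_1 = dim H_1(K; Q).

n_0=8 n_1=26 n_2=20  [Q]
∂1: piv[dg,di,dj,dk,dp,dw,dz] rk=7  ker:gi,gj,gk,gp,gw,ij,ik,ip,iw,iz,jk,jp,jw,jz,kp,kw,kz,pw,wz
∂2: piv[dgk,dik,diz,djp,djw,dkp,dkw,dkz,dpw,gij,gik,giw,gkp,gkw,ipw,jkw,jkz] rk=17  ker:ikw,ikz,kpw
b_1=(26−7)−17=2

b_1=2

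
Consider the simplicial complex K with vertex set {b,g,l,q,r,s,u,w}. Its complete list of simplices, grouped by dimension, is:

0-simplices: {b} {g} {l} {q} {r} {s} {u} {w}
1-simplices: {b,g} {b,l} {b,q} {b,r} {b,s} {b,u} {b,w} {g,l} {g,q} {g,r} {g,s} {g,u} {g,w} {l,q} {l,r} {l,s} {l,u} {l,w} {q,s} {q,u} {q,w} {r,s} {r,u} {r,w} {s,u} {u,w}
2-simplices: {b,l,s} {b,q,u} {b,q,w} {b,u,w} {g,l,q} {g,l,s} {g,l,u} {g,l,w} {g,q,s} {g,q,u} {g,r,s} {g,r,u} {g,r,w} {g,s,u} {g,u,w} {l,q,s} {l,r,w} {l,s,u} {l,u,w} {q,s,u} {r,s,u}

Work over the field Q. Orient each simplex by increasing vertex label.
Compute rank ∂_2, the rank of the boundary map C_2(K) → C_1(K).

n_0=8 n_1=26 n_2=21  [Q]
∂1: piv[bg,bl,bq,br,bs,bu,bw] rk=7  ker:gl,gq,gr,gs,gu,gw,lq,lr,ls,lu,lw,qs,qu,qw,rs,ru,rw,su,uw
∂2: piv[bls,bqu,bqw,buw,glq,gls,glu,glw,gqs,gqu,grs,gru,grw,gsu,guw,lrw] rk=16  ker:lqs,lsu,luw,qsu,rsu
rk∂_2=16

rank∂_2=16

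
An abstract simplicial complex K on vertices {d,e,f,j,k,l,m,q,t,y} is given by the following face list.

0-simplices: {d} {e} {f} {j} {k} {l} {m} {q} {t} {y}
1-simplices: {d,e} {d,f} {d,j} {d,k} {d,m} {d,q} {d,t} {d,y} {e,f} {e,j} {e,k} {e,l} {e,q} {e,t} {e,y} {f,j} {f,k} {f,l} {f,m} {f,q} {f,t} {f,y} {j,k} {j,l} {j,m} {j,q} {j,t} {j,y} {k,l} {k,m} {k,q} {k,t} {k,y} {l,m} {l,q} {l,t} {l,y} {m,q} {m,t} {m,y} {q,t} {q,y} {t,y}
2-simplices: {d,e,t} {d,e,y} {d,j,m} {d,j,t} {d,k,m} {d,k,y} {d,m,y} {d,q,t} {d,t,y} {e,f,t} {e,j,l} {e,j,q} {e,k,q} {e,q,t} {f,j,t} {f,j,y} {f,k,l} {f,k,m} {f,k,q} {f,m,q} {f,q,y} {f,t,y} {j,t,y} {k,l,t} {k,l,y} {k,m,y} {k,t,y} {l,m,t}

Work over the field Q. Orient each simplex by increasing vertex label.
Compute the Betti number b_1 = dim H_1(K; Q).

b_1=8

n_0=10 n_1=43 n_2=28  [Q]
∂1: piv[de,df,dj,dk,dm,dq,dt,dy,el] rk=9  ker:ef,ej,ek,eq,et,ey,fj,fk,fl,fm,fq,ft,fy,jk,jl,jm,jq,jt,jy,kl,km,kq,kt,ky,lm,lq,lt,ly,mq,mt,my,qt,qy,ty
∂2: piv[det,dey,djm,djt,dkm,dky,dmy,dqt,dty,eft,ejl,ejq,ekq,eqt,fjt,fjy,fkl,fkm,fkq,fmq,fqy,fty,klt,kly,kty,lmt] rk=26  ker:jty,kmy
b_1=(43−9)−26=8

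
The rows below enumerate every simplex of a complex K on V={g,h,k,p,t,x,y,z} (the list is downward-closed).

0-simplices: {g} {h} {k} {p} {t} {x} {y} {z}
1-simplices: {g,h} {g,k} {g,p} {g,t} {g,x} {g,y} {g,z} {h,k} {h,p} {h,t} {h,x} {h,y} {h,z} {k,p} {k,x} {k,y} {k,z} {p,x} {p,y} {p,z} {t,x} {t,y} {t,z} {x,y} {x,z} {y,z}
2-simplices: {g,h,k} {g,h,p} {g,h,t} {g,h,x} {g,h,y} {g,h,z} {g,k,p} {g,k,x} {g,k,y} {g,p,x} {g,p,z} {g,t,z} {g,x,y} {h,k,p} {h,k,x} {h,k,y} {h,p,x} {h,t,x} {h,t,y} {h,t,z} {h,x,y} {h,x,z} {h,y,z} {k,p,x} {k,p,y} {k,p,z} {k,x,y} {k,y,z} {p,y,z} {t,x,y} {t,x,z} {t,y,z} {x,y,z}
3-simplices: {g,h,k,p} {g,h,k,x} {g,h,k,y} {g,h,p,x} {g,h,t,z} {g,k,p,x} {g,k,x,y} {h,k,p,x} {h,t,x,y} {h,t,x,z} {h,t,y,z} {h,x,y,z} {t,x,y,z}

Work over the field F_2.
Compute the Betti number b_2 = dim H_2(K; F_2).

n_0=8 n_1=26 n_2=33 n_3=13  [Z2]
∂1: piv[gh,gk,gp,gt,gx,gy,gz] rk=7  ker:hk,hp,ht,hx,hy,hz,kp,kx,ky,kz,px,py,pz,tx,ty,tz,xy,xz,yz
∂2: piv[ghk,ghp,ght,ghx,ghy,ghz,gkp,gkx,gky,gpx,gpz,gtz,gxy,htx,hty,hxz,hyz,kpy,kpz] rk=19  ker:hkp,hkx,hky,hpx,htz,hxy,kpx,kxy,kyz,pyz,txy,txz,tyz,xyz
∂3: piv[ghkp,ghkx,ghky,ghpx,ghtz,gkpx,gkxy,htxy,htxz,htyz,hxyz] rk=11  ker:hkpx,txyz
b_2=(33−19)−11=3

b_2=3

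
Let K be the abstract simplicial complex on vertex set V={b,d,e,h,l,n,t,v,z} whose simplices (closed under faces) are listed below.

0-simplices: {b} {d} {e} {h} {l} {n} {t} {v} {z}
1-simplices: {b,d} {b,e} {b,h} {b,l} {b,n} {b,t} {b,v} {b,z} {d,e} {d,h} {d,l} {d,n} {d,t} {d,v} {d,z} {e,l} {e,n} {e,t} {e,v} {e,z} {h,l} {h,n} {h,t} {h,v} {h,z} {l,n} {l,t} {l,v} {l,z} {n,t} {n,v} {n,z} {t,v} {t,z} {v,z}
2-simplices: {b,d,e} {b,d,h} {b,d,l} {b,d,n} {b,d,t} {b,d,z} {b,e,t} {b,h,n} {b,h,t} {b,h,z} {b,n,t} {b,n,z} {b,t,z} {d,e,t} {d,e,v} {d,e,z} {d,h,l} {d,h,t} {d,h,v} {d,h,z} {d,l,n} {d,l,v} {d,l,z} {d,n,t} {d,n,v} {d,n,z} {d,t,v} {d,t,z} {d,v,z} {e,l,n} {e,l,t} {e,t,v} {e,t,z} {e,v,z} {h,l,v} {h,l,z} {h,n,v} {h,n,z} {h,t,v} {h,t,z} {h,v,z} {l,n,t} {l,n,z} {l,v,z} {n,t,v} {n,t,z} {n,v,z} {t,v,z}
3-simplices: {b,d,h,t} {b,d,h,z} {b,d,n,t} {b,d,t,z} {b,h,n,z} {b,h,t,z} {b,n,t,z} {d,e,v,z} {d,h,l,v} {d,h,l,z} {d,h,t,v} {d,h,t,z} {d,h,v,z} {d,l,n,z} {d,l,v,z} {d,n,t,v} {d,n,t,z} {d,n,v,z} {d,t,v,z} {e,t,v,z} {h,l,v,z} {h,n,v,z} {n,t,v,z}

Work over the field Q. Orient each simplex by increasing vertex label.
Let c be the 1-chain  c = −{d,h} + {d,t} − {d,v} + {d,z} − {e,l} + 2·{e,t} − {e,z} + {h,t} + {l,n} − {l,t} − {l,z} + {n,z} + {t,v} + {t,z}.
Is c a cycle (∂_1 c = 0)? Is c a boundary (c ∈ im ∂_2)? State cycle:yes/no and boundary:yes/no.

cycle:no boundary:no

n_0=9 n_1=35 n_2=48 n_3=23  [Q]
∂1: piv[bd,be,bh,bl,bn,bt,bv,bz] rk=8  ker:de,dh,dl,dn,dt,dv,dz,el,en,et,ev,ez,hl,hn,ht,hv,hz,ln,lt,lv,lz,nt,nv,nz,tv,tz,vz
∂2: piv[bde,bdh,bdl,bdn,bdt,bdz,bet,bhn,bht,bhz,bnt,bnz,btz,dev,dez,dhl,dhv,dln,dlv,dlz,dnv,dtv,dvz,eln,elt,lnt] rk=26  ker:det,dht,dhz,dnt,dnz,dtz,etv,etz,evz,hlv,hlz,hnv,hnz,htv,htz,hvz,lnz,lvz,ntv,ntz,nvz,tvz
∂3: piv[bdht,bdhz,bdnt,bdtz,bhnz,bhtz,bntz,devz,dhlv,dhlz,dhtv,dhvz,dlnz,dlvz,dntv,dntz,dnvz,dtvz,etvz,hnvz] rk=20  ker:dhtz,hlvz,ntvz
∂1c = −2·{h} + {t} + {z}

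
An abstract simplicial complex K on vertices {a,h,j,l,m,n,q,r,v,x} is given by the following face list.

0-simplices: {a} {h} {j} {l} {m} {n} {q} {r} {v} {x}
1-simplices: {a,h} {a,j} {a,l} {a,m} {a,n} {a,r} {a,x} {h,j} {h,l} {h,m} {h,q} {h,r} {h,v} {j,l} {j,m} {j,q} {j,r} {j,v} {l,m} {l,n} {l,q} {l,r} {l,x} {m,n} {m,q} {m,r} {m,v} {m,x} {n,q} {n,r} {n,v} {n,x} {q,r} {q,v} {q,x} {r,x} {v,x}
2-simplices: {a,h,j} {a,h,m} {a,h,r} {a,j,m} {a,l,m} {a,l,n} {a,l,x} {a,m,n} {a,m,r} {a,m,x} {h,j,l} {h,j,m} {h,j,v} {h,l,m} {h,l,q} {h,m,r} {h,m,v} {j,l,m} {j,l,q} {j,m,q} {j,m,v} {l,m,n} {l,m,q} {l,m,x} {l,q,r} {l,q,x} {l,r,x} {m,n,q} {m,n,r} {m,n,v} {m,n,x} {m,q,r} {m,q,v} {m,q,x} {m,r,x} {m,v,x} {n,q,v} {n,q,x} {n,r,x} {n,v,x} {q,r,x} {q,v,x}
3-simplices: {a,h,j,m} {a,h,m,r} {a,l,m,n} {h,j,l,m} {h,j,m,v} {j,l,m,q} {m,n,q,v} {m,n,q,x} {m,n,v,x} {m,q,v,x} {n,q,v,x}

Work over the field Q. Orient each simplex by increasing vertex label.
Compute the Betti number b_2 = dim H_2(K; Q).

n_0=10 n_1=37 n_2=42 n_3=11  [Q]
∂1: piv[ah,aj,al,am,an,ar,ax,hq,hv] rk=9  ker:hj,hl,hm,hr,jl,jm,jq,jr,jv,lm,ln,lq,lr,lx,mn,mq,mr,mv,mx,nq,nr,nv,nx,qr,qv,qx,rx,vx
∂2: piv[ahj,ahm,ahr,ajm,alm,aln,alx,amn,amr,amx,hjl,hjv,hlm,hlq,hmv,jlq,jmq,lqr,lqx,lrx,mnq,mnr,mnv,mnx,mqr,mqv,mvx] rk=27  ker:hjm,hmr,jlm,jmv,lmn,lmq,lmx,mqx,mrx,nqv,nqx,nrx,nvx,qrx,qvx
∂3: piv[ahjm,ahmr,almn,hjlm,hjmv,jlmq,mnqv,mnqx,mnvx,mqvx] rk=10  ker:nqvx
b_2=(42−27)−10=5

b_2=5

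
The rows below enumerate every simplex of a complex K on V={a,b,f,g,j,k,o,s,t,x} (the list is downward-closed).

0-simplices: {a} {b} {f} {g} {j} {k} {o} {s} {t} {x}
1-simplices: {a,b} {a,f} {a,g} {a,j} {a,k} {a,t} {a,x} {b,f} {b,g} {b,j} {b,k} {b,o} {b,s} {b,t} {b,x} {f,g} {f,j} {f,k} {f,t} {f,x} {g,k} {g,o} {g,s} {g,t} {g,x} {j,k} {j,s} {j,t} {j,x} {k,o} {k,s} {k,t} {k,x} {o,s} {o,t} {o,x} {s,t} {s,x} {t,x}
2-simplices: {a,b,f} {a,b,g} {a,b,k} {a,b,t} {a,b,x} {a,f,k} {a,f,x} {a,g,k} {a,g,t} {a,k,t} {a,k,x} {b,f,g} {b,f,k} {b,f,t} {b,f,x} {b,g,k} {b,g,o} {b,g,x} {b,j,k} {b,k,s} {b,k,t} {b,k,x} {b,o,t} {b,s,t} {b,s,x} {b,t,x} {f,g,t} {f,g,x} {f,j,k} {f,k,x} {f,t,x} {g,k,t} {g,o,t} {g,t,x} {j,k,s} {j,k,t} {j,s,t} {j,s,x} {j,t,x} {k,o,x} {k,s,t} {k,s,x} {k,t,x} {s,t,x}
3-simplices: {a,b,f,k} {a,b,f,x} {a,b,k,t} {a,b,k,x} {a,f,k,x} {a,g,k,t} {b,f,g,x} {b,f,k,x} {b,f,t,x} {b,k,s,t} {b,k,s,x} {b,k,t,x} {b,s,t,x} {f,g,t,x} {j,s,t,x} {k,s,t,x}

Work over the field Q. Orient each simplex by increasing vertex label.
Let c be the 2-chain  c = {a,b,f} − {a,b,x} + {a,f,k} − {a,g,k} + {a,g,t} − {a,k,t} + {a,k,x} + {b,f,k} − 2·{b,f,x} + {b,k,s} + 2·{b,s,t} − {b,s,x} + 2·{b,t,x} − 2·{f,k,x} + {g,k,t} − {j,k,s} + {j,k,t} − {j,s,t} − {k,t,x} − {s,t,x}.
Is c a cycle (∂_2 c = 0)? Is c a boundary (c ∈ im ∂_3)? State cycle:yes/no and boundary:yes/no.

cycle:yes boundary:no

n_0=10 n_1=39 n_2=44 n_3=16  [Q]
∂1: piv[ab,af,ag,aj,ak,at,ax,bo,bs] rk=9  ker:bf,bg,bj,bk,bt,bx,fg,fj,fk,ft,fx,gk,go,gs,gt,gx,jk,js,jt,jx,ko,ks,kt,kx,os,ot,ox,st,sx,tx
∂2: piv[abf,abg,abk,abt,abx,afk,afx,agk,agt,akt,akx,bfg,bft,bgo,bgx,bjk,bks,bot,bst,bsx,btx,fjk,jks,jkt,jsx,kox] rk=26  ker:bfk,bfx,bgk,bkt,bkx,fgt,fgx,fkx,ftx,gkt,got,gtx,jst,jtx,kst,ksx,ktx,stx
∂3: piv[abfk,abfx,abkt,abkx,afkx,agkt,bfgx,bftx,bkst,bksx,bktx,bstx,fgtx,jstx] rk=14  ker:bfkx,kstx
∂2c = 0
c vs im∂3: residual ≠ 0 ⇒ not boundary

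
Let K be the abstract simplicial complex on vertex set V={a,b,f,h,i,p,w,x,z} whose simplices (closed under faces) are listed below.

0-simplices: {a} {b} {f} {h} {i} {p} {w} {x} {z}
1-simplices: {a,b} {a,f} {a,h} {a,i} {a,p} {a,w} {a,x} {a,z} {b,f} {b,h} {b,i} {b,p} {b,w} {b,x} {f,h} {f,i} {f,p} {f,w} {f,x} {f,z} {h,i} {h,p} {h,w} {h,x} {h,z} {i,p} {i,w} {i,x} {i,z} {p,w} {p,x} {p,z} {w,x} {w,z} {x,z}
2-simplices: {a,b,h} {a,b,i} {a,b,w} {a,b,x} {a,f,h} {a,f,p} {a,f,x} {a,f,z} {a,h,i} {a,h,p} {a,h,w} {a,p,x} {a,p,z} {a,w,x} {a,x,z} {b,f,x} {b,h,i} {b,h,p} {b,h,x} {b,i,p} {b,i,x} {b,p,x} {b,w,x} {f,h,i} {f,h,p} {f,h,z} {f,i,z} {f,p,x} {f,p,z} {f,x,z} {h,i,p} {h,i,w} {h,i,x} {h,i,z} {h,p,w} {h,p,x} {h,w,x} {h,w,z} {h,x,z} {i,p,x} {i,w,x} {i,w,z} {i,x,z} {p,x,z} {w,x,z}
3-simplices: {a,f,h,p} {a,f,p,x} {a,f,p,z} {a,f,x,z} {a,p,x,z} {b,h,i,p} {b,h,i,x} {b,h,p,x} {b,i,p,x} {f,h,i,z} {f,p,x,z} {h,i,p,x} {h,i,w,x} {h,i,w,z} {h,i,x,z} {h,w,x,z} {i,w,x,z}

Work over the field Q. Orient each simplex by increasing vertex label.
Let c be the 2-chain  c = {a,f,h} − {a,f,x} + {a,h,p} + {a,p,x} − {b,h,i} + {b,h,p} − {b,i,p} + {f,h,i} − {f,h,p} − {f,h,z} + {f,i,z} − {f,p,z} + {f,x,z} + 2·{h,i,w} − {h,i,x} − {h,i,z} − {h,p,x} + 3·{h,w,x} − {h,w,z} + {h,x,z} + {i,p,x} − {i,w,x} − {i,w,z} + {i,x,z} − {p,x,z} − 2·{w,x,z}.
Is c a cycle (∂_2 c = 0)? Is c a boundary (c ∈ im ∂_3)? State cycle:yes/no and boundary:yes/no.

cycle:yes boundary:yes

n_0=9 n_1=35 n_2=45 n_3=17  [Q]
∂1: piv[ab,af,ah,ai,ap,aw,ax,az] rk=8  ker:bf,bh,bi,bp,bw,bx,fh,fi,fp,fw,fx,fz,hi,hp,hw,hx,hz,ip,iw,ix,iz,pw,px,pz,wx,wz,xz
∂2: piv[abh,abi,abw,abx,afh,afp,afx,afz,ahi,ahp,ahw,apx,apz,awx,axz,bfx,bhp,bhx,bip,bix,fhi,fhz,fiz,hiw,hpw,hwz] rk=26  ker:bhi,bpx,bwx,fhp,fpx,fpz,fxz,hip,hix,hiz,hpx,hwx,hxz,ipx,iwx,iwz,ixz,pxz,wxz
∂3: piv[afhp,afpx,afpz,afxz,apxz,bhip,bhix,bhpx,bipx,fhiz,hiwx,hiwz,hixz,hwxz] rk=14  ker:fpxz,hipx,iwxz
∂2c = 0
c vs im∂3: reduces to 0 ⇒ boundary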